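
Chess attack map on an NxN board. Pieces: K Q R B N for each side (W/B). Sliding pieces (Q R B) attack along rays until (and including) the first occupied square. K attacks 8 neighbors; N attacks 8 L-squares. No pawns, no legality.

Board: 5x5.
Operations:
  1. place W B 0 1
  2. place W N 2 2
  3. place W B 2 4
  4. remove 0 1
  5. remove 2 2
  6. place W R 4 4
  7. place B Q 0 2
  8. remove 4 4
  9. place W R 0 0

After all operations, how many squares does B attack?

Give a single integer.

Op 1: place WB@(0,1)
Op 2: place WN@(2,2)
Op 3: place WB@(2,4)
Op 4: remove (0,1)
Op 5: remove (2,2)
Op 6: place WR@(4,4)
Op 7: place BQ@(0,2)
Op 8: remove (4,4)
Op 9: place WR@(0,0)
Per-piece attacks for B:
  BQ@(0,2): attacks (0,3) (0,4) (0,1) (0,0) (1,2) (2,2) (3,2) (4,2) (1,3) (2,4) (1,1) (2,0) [ray(0,-1) blocked at (0,0); ray(1,1) blocked at (2,4)]
Union (12 distinct): (0,0) (0,1) (0,3) (0,4) (1,1) (1,2) (1,3) (2,0) (2,2) (2,4) (3,2) (4,2)

Answer: 12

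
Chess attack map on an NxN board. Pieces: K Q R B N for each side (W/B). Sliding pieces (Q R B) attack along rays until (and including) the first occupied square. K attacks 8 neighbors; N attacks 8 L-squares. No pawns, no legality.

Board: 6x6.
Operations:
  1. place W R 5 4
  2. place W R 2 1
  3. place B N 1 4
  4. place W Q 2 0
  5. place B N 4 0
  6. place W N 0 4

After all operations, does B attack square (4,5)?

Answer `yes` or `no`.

Op 1: place WR@(5,4)
Op 2: place WR@(2,1)
Op 3: place BN@(1,4)
Op 4: place WQ@(2,0)
Op 5: place BN@(4,0)
Op 6: place WN@(0,4)
Per-piece attacks for B:
  BN@(1,4): attacks (3,5) (2,2) (3,3) (0,2)
  BN@(4,0): attacks (5,2) (3,2) (2,1)
B attacks (4,5): no

Answer: no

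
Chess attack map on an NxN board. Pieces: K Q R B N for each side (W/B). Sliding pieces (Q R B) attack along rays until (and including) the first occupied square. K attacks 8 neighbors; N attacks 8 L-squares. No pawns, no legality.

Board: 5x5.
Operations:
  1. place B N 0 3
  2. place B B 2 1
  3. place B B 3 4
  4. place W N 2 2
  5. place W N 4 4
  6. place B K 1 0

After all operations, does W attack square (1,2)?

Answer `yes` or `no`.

Answer: no

Derivation:
Op 1: place BN@(0,3)
Op 2: place BB@(2,1)
Op 3: place BB@(3,4)
Op 4: place WN@(2,2)
Op 5: place WN@(4,4)
Op 6: place BK@(1,0)
Per-piece attacks for W:
  WN@(2,2): attacks (3,4) (4,3) (1,4) (0,3) (3,0) (4,1) (1,0) (0,1)
  WN@(4,4): attacks (3,2) (2,3)
W attacks (1,2): no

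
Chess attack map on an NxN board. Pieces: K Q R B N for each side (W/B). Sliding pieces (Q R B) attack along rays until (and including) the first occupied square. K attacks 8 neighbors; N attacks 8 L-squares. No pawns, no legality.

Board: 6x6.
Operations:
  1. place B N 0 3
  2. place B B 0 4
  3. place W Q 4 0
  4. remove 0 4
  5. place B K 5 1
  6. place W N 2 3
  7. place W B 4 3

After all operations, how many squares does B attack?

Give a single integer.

Answer: 9

Derivation:
Op 1: place BN@(0,3)
Op 2: place BB@(0,4)
Op 3: place WQ@(4,0)
Op 4: remove (0,4)
Op 5: place BK@(5,1)
Op 6: place WN@(2,3)
Op 7: place WB@(4,3)
Per-piece attacks for B:
  BN@(0,3): attacks (1,5) (2,4) (1,1) (2,2)
  BK@(5,1): attacks (5,2) (5,0) (4,1) (4,2) (4,0)
Union (9 distinct): (1,1) (1,5) (2,2) (2,4) (4,0) (4,1) (4,2) (5,0) (5,2)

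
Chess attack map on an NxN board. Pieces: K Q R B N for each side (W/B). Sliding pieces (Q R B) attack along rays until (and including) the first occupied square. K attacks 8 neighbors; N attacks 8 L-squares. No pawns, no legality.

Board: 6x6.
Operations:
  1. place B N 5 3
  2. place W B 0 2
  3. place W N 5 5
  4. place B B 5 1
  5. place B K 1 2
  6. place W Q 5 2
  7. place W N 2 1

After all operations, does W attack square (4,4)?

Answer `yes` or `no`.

Op 1: place BN@(5,3)
Op 2: place WB@(0,2)
Op 3: place WN@(5,5)
Op 4: place BB@(5,1)
Op 5: place BK@(1,2)
Op 6: place WQ@(5,2)
Op 7: place WN@(2,1)
Per-piece attacks for W:
  WB@(0,2): attacks (1,3) (2,4) (3,5) (1,1) (2,0)
  WN@(2,1): attacks (3,3) (4,2) (1,3) (0,2) (4,0) (0,0)
  WQ@(5,2): attacks (5,3) (5,1) (4,2) (3,2) (2,2) (1,2) (4,3) (3,4) (2,5) (4,1) (3,0) [ray(0,1) blocked at (5,3); ray(0,-1) blocked at (5,1); ray(-1,0) blocked at (1,2)]
  WN@(5,5): attacks (4,3) (3,4)
W attacks (4,4): no

Answer: no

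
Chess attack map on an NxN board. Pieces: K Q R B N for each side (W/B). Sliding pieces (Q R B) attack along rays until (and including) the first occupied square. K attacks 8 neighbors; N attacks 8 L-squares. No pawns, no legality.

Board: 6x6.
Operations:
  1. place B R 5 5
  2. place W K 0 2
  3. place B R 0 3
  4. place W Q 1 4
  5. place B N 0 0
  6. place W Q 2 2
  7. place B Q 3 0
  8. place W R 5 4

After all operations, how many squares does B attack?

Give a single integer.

Answer: 26

Derivation:
Op 1: place BR@(5,5)
Op 2: place WK@(0,2)
Op 3: place BR@(0,3)
Op 4: place WQ@(1,4)
Op 5: place BN@(0,0)
Op 6: place WQ@(2,2)
Op 7: place BQ@(3,0)
Op 8: place WR@(5,4)
Per-piece attacks for B:
  BN@(0,0): attacks (1,2) (2,1)
  BR@(0,3): attacks (0,4) (0,5) (0,2) (1,3) (2,3) (3,3) (4,3) (5,3) [ray(0,-1) blocked at (0,2)]
  BQ@(3,0): attacks (3,1) (3,2) (3,3) (3,4) (3,5) (4,0) (5,0) (2,0) (1,0) (0,0) (4,1) (5,2) (2,1) (1,2) (0,3) [ray(-1,0) blocked at (0,0); ray(-1,1) blocked at (0,3)]
  BR@(5,5): attacks (5,4) (4,5) (3,5) (2,5) (1,5) (0,5) [ray(0,-1) blocked at (5,4)]
Union (26 distinct): (0,0) (0,2) (0,3) (0,4) (0,5) (1,0) (1,2) (1,3) (1,5) (2,0) (2,1) (2,3) (2,5) (3,1) (3,2) (3,3) (3,4) (3,5) (4,0) (4,1) (4,3) (4,5) (5,0) (5,2) (5,3) (5,4)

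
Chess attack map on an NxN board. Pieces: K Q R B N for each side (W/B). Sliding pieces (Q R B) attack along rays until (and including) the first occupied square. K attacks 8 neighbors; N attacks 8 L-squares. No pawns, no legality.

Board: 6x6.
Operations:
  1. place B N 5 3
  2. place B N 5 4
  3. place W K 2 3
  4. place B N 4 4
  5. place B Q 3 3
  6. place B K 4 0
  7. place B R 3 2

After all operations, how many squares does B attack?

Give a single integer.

Op 1: place BN@(5,3)
Op 2: place BN@(5,4)
Op 3: place WK@(2,3)
Op 4: place BN@(4,4)
Op 5: place BQ@(3,3)
Op 6: place BK@(4,0)
Op 7: place BR@(3,2)
Per-piece attacks for B:
  BR@(3,2): attacks (3,3) (3,1) (3,0) (4,2) (5,2) (2,2) (1,2) (0,2) [ray(0,1) blocked at (3,3)]
  BQ@(3,3): attacks (3,4) (3,5) (3,2) (4,3) (5,3) (2,3) (4,4) (4,2) (5,1) (2,4) (1,5) (2,2) (1,1) (0,0) [ray(0,-1) blocked at (3,2); ray(1,0) blocked at (5,3); ray(-1,0) blocked at (2,3); ray(1,1) blocked at (4,4)]
  BK@(4,0): attacks (4,1) (5,0) (3,0) (5,1) (3,1)
  BN@(4,4): attacks (2,5) (5,2) (3,2) (2,3)
  BN@(5,3): attacks (4,5) (3,4) (4,1) (3,2)
  BN@(5,4): attacks (3,5) (4,2) (3,3)
Union (24 distinct): (0,0) (0,2) (1,1) (1,2) (1,5) (2,2) (2,3) (2,4) (2,5) (3,0) (3,1) (3,2) (3,3) (3,4) (3,5) (4,1) (4,2) (4,3) (4,4) (4,5) (5,0) (5,1) (5,2) (5,3)

Answer: 24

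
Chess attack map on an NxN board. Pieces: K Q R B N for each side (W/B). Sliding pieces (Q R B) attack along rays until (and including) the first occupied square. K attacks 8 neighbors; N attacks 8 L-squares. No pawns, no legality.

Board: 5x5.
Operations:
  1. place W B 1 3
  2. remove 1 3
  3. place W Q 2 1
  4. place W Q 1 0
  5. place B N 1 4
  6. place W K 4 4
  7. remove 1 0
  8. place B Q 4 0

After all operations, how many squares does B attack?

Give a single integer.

Answer: 14

Derivation:
Op 1: place WB@(1,3)
Op 2: remove (1,3)
Op 3: place WQ@(2,1)
Op 4: place WQ@(1,0)
Op 5: place BN@(1,4)
Op 6: place WK@(4,4)
Op 7: remove (1,0)
Op 8: place BQ@(4,0)
Per-piece attacks for B:
  BN@(1,4): attacks (2,2) (3,3) (0,2)
  BQ@(4,0): attacks (4,1) (4,2) (4,3) (4,4) (3,0) (2,0) (1,0) (0,0) (3,1) (2,2) (1,3) (0,4) [ray(0,1) blocked at (4,4)]
Union (14 distinct): (0,0) (0,2) (0,4) (1,0) (1,3) (2,0) (2,2) (3,0) (3,1) (3,3) (4,1) (4,2) (4,3) (4,4)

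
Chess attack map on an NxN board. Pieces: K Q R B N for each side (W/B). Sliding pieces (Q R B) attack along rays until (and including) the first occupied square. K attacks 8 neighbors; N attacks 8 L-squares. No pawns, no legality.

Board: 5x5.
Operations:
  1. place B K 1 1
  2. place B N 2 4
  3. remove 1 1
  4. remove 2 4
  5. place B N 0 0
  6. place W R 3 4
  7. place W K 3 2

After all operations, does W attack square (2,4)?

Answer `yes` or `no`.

Op 1: place BK@(1,1)
Op 2: place BN@(2,4)
Op 3: remove (1,1)
Op 4: remove (2,4)
Op 5: place BN@(0,0)
Op 6: place WR@(3,4)
Op 7: place WK@(3,2)
Per-piece attacks for W:
  WK@(3,2): attacks (3,3) (3,1) (4,2) (2,2) (4,3) (4,1) (2,3) (2,1)
  WR@(3,4): attacks (3,3) (3,2) (4,4) (2,4) (1,4) (0,4) [ray(0,-1) blocked at (3,2)]
W attacks (2,4): yes

Answer: yes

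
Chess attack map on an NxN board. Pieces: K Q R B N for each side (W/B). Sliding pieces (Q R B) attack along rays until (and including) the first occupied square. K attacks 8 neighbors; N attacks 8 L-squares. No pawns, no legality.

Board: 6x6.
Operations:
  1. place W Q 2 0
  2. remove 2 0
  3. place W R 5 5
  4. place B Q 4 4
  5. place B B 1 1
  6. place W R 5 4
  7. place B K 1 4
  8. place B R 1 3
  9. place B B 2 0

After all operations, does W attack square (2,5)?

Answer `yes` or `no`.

Answer: yes

Derivation:
Op 1: place WQ@(2,0)
Op 2: remove (2,0)
Op 3: place WR@(5,5)
Op 4: place BQ@(4,4)
Op 5: place BB@(1,1)
Op 6: place WR@(5,4)
Op 7: place BK@(1,4)
Op 8: place BR@(1,3)
Op 9: place BB@(2,0)
Per-piece attacks for W:
  WR@(5,4): attacks (5,5) (5,3) (5,2) (5,1) (5,0) (4,4) [ray(0,1) blocked at (5,5); ray(-1,0) blocked at (4,4)]
  WR@(5,5): attacks (5,4) (4,5) (3,5) (2,5) (1,5) (0,5) [ray(0,-1) blocked at (5,4)]
W attacks (2,5): yes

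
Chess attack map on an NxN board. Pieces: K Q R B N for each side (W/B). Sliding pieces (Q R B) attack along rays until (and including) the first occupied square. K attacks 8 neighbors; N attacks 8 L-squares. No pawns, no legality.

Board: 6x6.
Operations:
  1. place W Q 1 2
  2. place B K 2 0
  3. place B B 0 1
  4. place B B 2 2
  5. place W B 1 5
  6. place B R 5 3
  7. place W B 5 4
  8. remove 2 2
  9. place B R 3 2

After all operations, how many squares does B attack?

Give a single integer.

Answer: 19

Derivation:
Op 1: place WQ@(1,2)
Op 2: place BK@(2,0)
Op 3: place BB@(0,1)
Op 4: place BB@(2,2)
Op 5: place WB@(1,5)
Op 6: place BR@(5,3)
Op 7: place WB@(5,4)
Op 8: remove (2,2)
Op 9: place BR@(3,2)
Per-piece attacks for B:
  BB@(0,1): attacks (1,2) (1,0) [ray(1,1) blocked at (1,2)]
  BK@(2,0): attacks (2,1) (3,0) (1,0) (3,1) (1,1)
  BR@(3,2): attacks (3,3) (3,4) (3,5) (3,1) (3,0) (4,2) (5,2) (2,2) (1,2) [ray(-1,0) blocked at (1,2)]
  BR@(5,3): attacks (5,4) (5,2) (5,1) (5,0) (4,3) (3,3) (2,3) (1,3) (0,3) [ray(0,1) blocked at (5,4)]
Union (19 distinct): (0,3) (1,0) (1,1) (1,2) (1,3) (2,1) (2,2) (2,3) (3,0) (3,1) (3,3) (3,4) (3,5) (4,2) (4,3) (5,0) (5,1) (5,2) (5,4)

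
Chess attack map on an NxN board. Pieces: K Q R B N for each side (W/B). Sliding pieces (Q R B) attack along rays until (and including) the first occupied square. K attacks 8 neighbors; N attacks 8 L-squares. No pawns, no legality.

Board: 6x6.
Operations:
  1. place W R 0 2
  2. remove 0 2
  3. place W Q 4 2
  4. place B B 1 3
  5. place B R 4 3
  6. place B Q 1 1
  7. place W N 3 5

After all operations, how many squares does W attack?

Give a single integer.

Answer: 18

Derivation:
Op 1: place WR@(0,2)
Op 2: remove (0,2)
Op 3: place WQ@(4,2)
Op 4: place BB@(1,3)
Op 5: place BR@(4,3)
Op 6: place BQ@(1,1)
Op 7: place WN@(3,5)
Per-piece attacks for W:
  WN@(3,5): attacks (4,3) (5,4) (2,3) (1,4)
  WQ@(4,2): attacks (4,3) (4,1) (4,0) (5,2) (3,2) (2,2) (1,2) (0,2) (5,3) (5,1) (3,3) (2,4) (1,5) (3,1) (2,0) [ray(0,1) blocked at (4,3)]
Union (18 distinct): (0,2) (1,2) (1,4) (1,5) (2,0) (2,2) (2,3) (2,4) (3,1) (3,2) (3,3) (4,0) (4,1) (4,3) (5,1) (5,2) (5,3) (5,4)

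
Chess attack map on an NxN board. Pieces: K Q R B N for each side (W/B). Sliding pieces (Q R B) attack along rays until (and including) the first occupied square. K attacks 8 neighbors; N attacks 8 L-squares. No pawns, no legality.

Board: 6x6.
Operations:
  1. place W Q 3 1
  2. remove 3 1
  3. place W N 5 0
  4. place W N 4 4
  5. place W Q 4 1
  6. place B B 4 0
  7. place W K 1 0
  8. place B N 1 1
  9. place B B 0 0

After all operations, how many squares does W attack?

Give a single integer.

Answer: 19

Derivation:
Op 1: place WQ@(3,1)
Op 2: remove (3,1)
Op 3: place WN@(5,0)
Op 4: place WN@(4,4)
Op 5: place WQ@(4,1)
Op 6: place BB@(4,0)
Op 7: place WK@(1,0)
Op 8: place BN@(1,1)
Op 9: place BB@(0,0)
Per-piece attacks for W:
  WK@(1,0): attacks (1,1) (2,0) (0,0) (2,1) (0,1)
  WQ@(4,1): attacks (4,2) (4,3) (4,4) (4,0) (5,1) (3,1) (2,1) (1,1) (5,2) (5,0) (3,2) (2,3) (1,4) (0,5) (3,0) [ray(0,1) blocked at (4,4); ray(0,-1) blocked at (4,0); ray(-1,0) blocked at (1,1); ray(1,-1) blocked at (5,0)]
  WN@(4,4): attacks (2,5) (5,2) (3,2) (2,3)
  WN@(5,0): attacks (4,2) (3,1)
Union (19 distinct): (0,0) (0,1) (0,5) (1,1) (1,4) (2,0) (2,1) (2,3) (2,5) (3,0) (3,1) (3,2) (4,0) (4,2) (4,3) (4,4) (5,0) (5,1) (5,2)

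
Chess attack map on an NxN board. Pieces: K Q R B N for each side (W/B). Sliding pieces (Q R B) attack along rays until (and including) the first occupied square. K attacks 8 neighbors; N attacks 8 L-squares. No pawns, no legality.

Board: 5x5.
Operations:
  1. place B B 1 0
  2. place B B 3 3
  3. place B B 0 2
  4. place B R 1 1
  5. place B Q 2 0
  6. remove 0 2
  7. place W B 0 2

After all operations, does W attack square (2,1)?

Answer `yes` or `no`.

Answer: no

Derivation:
Op 1: place BB@(1,0)
Op 2: place BB@(3,3)
Op 3: place BB@(0,2)
Op 4: place BR@(1,1)
Op 5: place BQ@(2,0)
Op 6: remove (0,2)
Op 7: place WB@(0,2)
Per-piece attacks for W:
  WB@(0,2): attacks (1,3) (2,4) (1,1) [ray(1,-1) blocked at (1,1)]
W attacks (2,1): no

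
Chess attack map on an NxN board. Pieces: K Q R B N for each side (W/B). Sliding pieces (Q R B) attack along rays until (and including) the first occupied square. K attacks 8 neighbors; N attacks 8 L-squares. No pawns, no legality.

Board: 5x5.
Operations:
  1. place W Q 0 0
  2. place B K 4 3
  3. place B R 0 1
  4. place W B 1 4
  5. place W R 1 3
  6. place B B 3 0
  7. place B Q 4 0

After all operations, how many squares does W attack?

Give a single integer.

Answer: 15

Derivation:
Op 1: place WQ@(0,0)
Op 2: place BK@(4,3)
Op 3: place BR@(0,1)
Op 4: place WB@(1,4)
Op 5: place WR@(1,3)
Op 6: place BB@(3,0)
Op 7: place BQ@(4,0)
Per-piece attacks for W:
  WQ@(0,0): attacks (0,1) (1,0) (2,0) (3,0) (1,1) (2,2) (3,3) (4,4) [ray(0,1) blocked at (0,1); ray(1,0) blocked at (3,0)]
  WR@(1,3): attacks (1,4) (1,2) (1,1) (1,0) (2,3) (3,3) (4,3) (0,3) [ray(0,1) blocked at (1,4); ray(1,0) blocked at (4,3)]
  WB@(1,4): attacks (2,3) (3,2) (4,1) (0,3)
Union (15 distinct): (0,1) (0,3) (1,0) (1,1) (1,2) (1,4) (2,0) (2,2) (2,3) (3,0) (3,2) (3,3) (4,1) (4,3) (4,4)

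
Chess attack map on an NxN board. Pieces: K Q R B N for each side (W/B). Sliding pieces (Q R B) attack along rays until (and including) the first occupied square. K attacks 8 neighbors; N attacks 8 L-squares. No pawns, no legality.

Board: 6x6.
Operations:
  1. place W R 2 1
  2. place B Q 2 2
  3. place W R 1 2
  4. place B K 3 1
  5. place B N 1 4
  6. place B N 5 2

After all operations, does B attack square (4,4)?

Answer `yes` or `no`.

Op 1: place WR@(2,1)
Op 2: place BQ@(2,2)
Op 3: place WR@(1,2)
Op 4: place BK@(3,1)
Op 5: place BN@(1,4)
Op 6: place BN@(5,2)
Per-piece attacks for B:
  BN@(1,4): attacks (3,5) (2,2) (3,3) (0,2)
  BQ@(2,2): attacks (2,3) (2,4) (2,5) (2,1) (3,2) (4,2) (5,2) (1,2) (3,3) (4,4) (5,5) (3,1) (1,3) (0,4) (1,1) (0,0) [ray(0,-1) blocked at (2,1); ray(1,0) blocked at (5,2); ray(-1,0) blocked at (1,2); ray(1,-1) blocked at (3,1)]
  BK@(3,1): attacks (3,2) (3,0) (4,1) (2,1) (4,2) (4,0) (2,2) (2,0)
  BN@(5,2): attacks (4,4) (3,3) (4,0) (3,1)
B attacks (4,4): yes

Answer: yes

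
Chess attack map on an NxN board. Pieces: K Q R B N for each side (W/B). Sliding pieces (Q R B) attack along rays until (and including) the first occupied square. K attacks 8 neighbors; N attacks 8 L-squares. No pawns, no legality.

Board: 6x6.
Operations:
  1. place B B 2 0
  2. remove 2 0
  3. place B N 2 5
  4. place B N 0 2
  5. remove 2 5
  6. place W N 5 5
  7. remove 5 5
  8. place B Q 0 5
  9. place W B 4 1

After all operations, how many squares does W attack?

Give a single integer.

Answer: 7

Derivation:
Op 1: place BB@(2,0)
Op 2: remove (2,0)
Op 3: place BN@(2,5)
Op 4: place BN@(0,2)
Op 5: remove (2,5)
Op 6: place WN@(5,5)
Op 7: remove (5,5)
Op 8: place BQ@(0,5)
Op 9: place WB@(4,1)
Per-piece attacks for W:
  WB@(4,1): attacks (5,2) (5,0) (3,2) (2,3) (1,4) (0,5) (3,0) [ray(-1,1) blocked at (0,5)]
Union (7 distinct): (0,5) (1,4) (2,3) (3,0) (3,2) (5,0) (5,2)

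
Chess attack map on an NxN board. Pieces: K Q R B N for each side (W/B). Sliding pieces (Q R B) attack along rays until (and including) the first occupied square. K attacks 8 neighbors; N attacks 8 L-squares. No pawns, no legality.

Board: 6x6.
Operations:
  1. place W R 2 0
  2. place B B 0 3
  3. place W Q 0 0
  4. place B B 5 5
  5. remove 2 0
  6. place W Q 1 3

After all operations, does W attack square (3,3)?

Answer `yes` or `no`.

Op 1: place WR@(2,0)
Op 2: place BB@(0,3)
Op 3: place WQ@(0,0)
Op 4: place BB@(5,5)
Op 5: remove (2,0)
Op 6: place WQ@(1,3)
Per-piece attacks for W:
  WQ@(0,0): attacks (0,1) (0,2) (0,3) (1,0) (2,0) (3,0) (4,0) (5,0) (1,1) (2,2) (3,3) (4,4) (5,5) [ray(0,1) blocked at (0,3); ray(1,1) blocked at (5,5)]
  WQ@(1,3): attacks (1,4) (1,5) (1,2) (1,1) (1,0) (2,3) (3,3) (4,3) (5,3) (0,3) (2,4) (3,5) (2,2) (3,1) (4,0) (0,4) (0,2) [ray(-1,0) blocked at (0,3)]
W attacks (3,3): yes

Answer: yes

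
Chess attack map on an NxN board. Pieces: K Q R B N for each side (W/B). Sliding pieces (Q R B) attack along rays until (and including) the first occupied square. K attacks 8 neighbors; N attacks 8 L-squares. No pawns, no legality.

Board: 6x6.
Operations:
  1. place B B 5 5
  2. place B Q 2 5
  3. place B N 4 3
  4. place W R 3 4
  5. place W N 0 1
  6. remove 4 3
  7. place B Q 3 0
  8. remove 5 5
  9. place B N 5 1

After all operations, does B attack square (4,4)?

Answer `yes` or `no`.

Answer: no

Derivation:
Op 1: place BB@(5,5)
Op 2: place BQ@(2,5)
Op 3: place BN@(4,3)
Op 4: place WR@(3,4)
Op 5: place WN@(0,1)
Op 6: remove (4,3)
Op 7: place BQ@(3,0)
Op 8: remove (5,5)
Op 9: place BN@(5,1)
Per-piece attacks for B:
  BQ@(2,5): attacks (2,4) (2,3) (2,2) (2,1) (2,0) (3,5) (4,5) (5,5) (1,5) (0,5) (3,4) (1,4) (0,3) [ray(1,-1) blocked at (3,4)]
  BQ@(3,0): attacks (3,1) (3,2) (3,3) (3,4) (4,0) (5,0) (2,0) (1,0) (0,0) (4,1) (5,2) (2,1) (1,2) (0,3) [ray(0,1) blocked at (3,4)]
  BN@(5,1): attacks (4,3) (3,2) (3,0)
B attacks (4,4): no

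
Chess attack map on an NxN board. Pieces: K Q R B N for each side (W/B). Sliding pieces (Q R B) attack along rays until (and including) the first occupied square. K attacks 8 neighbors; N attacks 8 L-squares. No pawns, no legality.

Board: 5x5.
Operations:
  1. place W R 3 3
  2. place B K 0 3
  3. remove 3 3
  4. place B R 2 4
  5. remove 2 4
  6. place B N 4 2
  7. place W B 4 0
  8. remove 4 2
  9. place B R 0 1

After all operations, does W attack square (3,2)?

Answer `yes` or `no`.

Answer: no

Derivation:
Op 1: place WR@(3,3)
Op 2: place BK@(0,3)
Op 3: remove (3,3)
Op 4: place BR@(2,4)
Op 5: remove (2,4)
Op 6: place BN@(4,2)
Op 7: place WB@(4,0)
Op 8: remove (4,2)
Op 9: place BR@(0,1)
Per-piece attacks for W:
  WB@(4,0): attacks (3,1) (2,2) (1,3) (0,4)
W attacks (3,2): no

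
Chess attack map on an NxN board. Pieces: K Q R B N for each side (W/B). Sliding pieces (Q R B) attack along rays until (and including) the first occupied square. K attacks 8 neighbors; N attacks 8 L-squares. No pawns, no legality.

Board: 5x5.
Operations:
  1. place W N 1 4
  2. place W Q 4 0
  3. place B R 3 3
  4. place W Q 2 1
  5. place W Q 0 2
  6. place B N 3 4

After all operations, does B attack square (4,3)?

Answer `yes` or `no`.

Op 1: place WN@(1,4)
Op 2: place WQ@(4,0)
Op 3: place BR@(3,3)
Op 4: place WQ@(2,1)
Op 5: place WQ@(0,2)
Op 6: place BN@(3,4)
Per-piece attacks for B:
  BR@(3,3): attacks (3,4) (3,2) (3,1) (3,0) (4,3) (2,3) (1,3) (0,3) [ray(0,1) blocked at (3,4)]
  BN@(3,4): attacks (4,2) (2,2) (1,3)
B attacks (4,3): yes

Answer: yes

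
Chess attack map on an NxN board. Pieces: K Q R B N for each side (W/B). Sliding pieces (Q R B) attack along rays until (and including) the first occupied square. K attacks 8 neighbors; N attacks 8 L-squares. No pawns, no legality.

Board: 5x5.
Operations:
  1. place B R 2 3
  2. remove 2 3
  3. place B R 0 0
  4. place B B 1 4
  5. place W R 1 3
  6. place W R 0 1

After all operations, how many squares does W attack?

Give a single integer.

Op 1: place BR@(2,3)
Op 2: remove (2,3)
Op 3: place BR@(0,0)
Op 4: place BB@(1,4)
Op 5: place WR@(1,3)
Op 6: place WR@(0,1)
Per-piece attacks for W:
  WR@(0,1): attacks (0,2) (0,3) (0,4) (0,0) (1,1) (2,1) (3,1) (4,1) [ray(0,-1) blocked at (0,0)]
  WR@(1,3): attacks (1,4) (1,2) (1,1) (1,0) (2,3) (3,3) (4,3) (0,3) [ray(0,1) blocked at (1,4)]
Union (14 distinct): (0,0) (0,2) (0,3) (0,4) (1,0) (1,1) (1,2) (1,4) (2,1) (2,3) (3,1) (3,3) (4,1) (4,3)

Answer: 14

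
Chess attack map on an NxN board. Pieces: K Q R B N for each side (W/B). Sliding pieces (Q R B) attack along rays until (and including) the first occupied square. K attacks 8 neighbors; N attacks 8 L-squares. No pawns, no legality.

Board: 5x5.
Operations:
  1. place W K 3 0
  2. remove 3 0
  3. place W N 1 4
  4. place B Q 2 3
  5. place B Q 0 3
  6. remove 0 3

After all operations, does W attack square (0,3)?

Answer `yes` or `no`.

Answer: no

Derivation:
Op 1: place WK@(3,0)
Op 2: remove (3,0)
Op 3: place WN@(1,4)
Op 4: place BQ@(2,3)
Op 5: place BQ@(0,3)
Op 6: remove (0,3)
Per-piece attacks for W:
  WN@(1,4): attacks (2,2) (3,3) (0,2)
W attacks (0,3): no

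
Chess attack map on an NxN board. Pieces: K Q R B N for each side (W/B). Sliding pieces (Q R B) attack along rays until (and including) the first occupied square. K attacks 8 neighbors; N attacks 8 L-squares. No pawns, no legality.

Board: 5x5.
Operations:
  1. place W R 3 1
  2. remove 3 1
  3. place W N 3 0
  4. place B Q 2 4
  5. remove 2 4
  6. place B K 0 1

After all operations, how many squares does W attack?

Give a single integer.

Op 1: place WR@(3,1)
Op 2: remove (3,1)
Op 3: place WN@(3,0)
Op 4: place BQ@(2,4)
Op 5: remove (2,4)
Op 6: place BK@(0,1)
Per-piece attacks for W:
  WN@(3,0): attacks (4,2) (2,2) (1,1)
Union (3 distinct): (1,1) (2,2) (4,2)

Answer: 3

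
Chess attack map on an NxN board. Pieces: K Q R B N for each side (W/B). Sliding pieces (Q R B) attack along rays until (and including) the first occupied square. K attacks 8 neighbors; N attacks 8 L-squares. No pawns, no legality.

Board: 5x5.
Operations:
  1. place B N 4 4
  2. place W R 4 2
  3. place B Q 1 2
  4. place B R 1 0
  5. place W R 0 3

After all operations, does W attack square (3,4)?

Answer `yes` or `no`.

Answer: no

Derivation:
Op 1: place BN@(4,4)
Op 2: place WR@(4,2)
Op 3: place BQ@(1,2)
Op 4: place BR@(1,0)
Op 5: place WR@(0,3)
Per-piece attacks for W:
  WR@(0,3): attacks (0,4) (0,2) (0,1) (0,0) (1,3) (2,3) (3,3) (4,3)
  WR@(4,2): attacks (4,3) (4,4) (4,1) (4,0) (3,2) (2,2) (1,2) [ray(0,1) blocked at (4,4); ray(-1,0) blocked at (1,2)]
W attacks (3,4): no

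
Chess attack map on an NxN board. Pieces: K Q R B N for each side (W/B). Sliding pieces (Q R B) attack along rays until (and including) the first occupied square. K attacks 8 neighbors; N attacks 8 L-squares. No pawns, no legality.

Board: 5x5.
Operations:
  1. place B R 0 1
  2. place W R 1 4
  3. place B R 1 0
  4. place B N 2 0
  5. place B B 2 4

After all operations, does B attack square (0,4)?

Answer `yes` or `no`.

Op 1: place BR@(0,1)
Op 2: place WR@(1,4)
Op 3: place BR@(1,0)
Op 4: place BN@(2,0)
Op 5: place BB@(2,4)
Per-piece attacks for B:
  BR@(0,1): attacks (0,2) (0,3) (0,4) (0,0) (1,1) (2,1) (3,1) (4,1)
  BR@(1,0): attacks (1,1) (1,2) (1,3) (1,4) (2,0) (0,0) [ray(0,1) blocked at (1,4); ray(1,0) blocked at (2,0)]
  BN@(2,0): attacks (3,2) (4,1) (1,2) (0,1)
  BB@(2,4): attacks (3,3) (4,2) (1,3) (0,2)
B attacks (0,4): yes

Answer: yes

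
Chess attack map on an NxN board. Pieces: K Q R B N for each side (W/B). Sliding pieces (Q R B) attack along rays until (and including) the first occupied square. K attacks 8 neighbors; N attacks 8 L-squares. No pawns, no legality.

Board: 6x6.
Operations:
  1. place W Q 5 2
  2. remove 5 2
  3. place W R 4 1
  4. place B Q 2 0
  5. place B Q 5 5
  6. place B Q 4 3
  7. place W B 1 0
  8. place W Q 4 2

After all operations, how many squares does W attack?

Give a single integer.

Op 1: place WQ@(5,2)
Op 2: remove (5,2)
Op 3: place WR@(4,1)
Op 4: place BQ@(2,0)
Op 5: place BQ@(5,5)
Op 6: place BQ@(4,3)
Op 7: place WB@(1,0)
Op 8: place WQ@(4,2)
Per-piece attacks for W:
  WB@(1,0): attacks (2,1) (3,2) (4,3) (0,1) [ray(1,1) blocked at (4,3)]
  WR@(4,1): attacks (4,2) (4,0) (5,1) (3,1) (2,1) (1,1) (0,1) [ray(0,1) blocked at (4,2)]
  WQ@(4,2): attacks (4,3) (4,1) (5,2) (3,2) (2,2) (1,2) (0,2) (5,3) (5,1) (3,3) (2,4) (1,5) (3,1) (2,0) [ray(0,1) blocked at (4,3); ray(0,-1) blocked at (4,1); ray(-1,-1) blocked at (2,0)]
Union (19 distinct): (0,1) (0,2) (1,1) (1,2) (1,5) (2,0) (2,1) (2,2) (2,4) (3,1) (3,2) (3,3) (4,0) (4,1) (4,2) (4,3) (5,1) (5,2) (5,3)

Answer: 19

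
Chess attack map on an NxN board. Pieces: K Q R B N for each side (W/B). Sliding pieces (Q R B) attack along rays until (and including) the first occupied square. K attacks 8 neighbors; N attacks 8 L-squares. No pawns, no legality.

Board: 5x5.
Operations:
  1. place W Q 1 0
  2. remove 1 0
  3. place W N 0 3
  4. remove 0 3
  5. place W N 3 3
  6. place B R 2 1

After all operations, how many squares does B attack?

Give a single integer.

Answer: 8

Derivation:
Op 1: place WQ@(1,0)
Op 2: remove (1,0)
Op 3: place WN@(0,3)
Op 4: remove (0,3)
Op 5: place WN@(3,3)
Op 6: place BR@(2,1)
Per-piece attacks for B:
  BR@(2,1): attacks (2,2) (2,3) (2,4) (2,0) (3,1) (4,1) (1,1) (0,1)
Union (8 distinct): (0,1) (1,1) (2,0) (2,2) (2,3) (2,4) (3,1) (4,1)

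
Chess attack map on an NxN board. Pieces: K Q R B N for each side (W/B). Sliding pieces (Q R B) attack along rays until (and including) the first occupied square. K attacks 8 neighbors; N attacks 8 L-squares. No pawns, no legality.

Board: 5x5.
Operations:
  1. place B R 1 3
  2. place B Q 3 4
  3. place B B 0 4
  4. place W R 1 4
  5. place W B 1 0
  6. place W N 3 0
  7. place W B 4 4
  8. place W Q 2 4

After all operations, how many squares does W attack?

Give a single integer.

Op 1: place BR@(1,3)
Op 2: place BQ@(3,4)
Op 3: place BB@(0,4)
Op 4: place WR@(1,4)
Op 5: place WB@(1,0)
Op 6: place WN@(3,0)
Op 7: place WB@(4,4)
Op 8: place WQ@(2,4)
Per-piece attacks for W:
  WB@(1,0): attacks (2,1) (3,2) (4,3) (0,1)
  WR@(1,4): attacks (1,3) (2,4) (0,4) [ray(0,-1) blocked at (1,3); ray(1,0) blocked at (2,4); ray(-1,0) blocked at (0,4)]
  WQ@(2,4): attacks (2,3) (2,2) (2,1) (2,0) (3,4) (1,4) (3,3) (4,2) (1,3) [ray(1,0) blocked at (3,4); ray(-1,0) blocked at (1,4); ray(-1,-1) blocked at (1,3)]
  WN@(3,0): attacks (4,2) (2,2) (1,1)
  WB@(4,4): attacks (3,3) (2,2) (1,1) (0,0)
Union (16 distinct): (0,0) (0,1) (0,4) (1,1) (1,3) (1,4) (2,0) (2,1) (2,2) (2,3) (2,4) (3,2) (3,3) (3,4) (4,2) (4,3)

Answer: 16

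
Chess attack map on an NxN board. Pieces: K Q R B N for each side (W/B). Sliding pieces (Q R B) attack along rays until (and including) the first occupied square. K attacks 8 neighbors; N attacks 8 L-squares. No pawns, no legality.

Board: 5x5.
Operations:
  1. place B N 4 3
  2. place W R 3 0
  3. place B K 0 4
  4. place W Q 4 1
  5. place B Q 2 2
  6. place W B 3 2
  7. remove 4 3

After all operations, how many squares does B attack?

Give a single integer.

Op 1: place BN@(4,3)
Op 2: place WR@(3,0)
Op 3: place BK@(0,4)
Op 4: place WQ@(4,1)
Op 5: place BQ@(2,2)
Op 6: place WB@(3,2)
Op 7: remove (4,3)
Per-piece attacks for B:
  BK@(0,4): attacks (0,3) (1,4) (1,3)
  BQ@(2,2): attacks (2,3) (2,4) (2,1) (2,0) (3,2) (1,2) (0,2) (3,3) (4,4) (3,1) (4,0) (1,3) (0,4) (1,1) (0,0) [ray(1,0) blocked at (3,2); ray(-1,1) blocked at (0,4)]
Union (17 distinct): (0,0) (0,2) (0,3) (0,4) (1,1) (1,2) (1,3) (1,4) (2,0) (2,1) (2,3) (2,4) (3,1) (3,2) (3,3) (4,0) (4,4)

Answer: 17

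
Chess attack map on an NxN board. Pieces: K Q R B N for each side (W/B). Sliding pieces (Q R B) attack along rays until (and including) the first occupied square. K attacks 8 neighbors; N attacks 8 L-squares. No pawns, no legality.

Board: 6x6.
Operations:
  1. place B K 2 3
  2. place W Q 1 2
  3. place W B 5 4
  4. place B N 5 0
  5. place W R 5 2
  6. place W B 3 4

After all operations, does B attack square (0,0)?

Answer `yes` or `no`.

Answer: no

Derivation:
Op 1: place BK@(2,3)
Op 2: place WQ@(1,2)
Op 3: place WB@(5,4)
Op 4: place BN@(5,0)
Op 5: place WR@(5,2)
Op 6: place WB@(3,4)
Per-piece attacks for B:
  BK@(2,3): attacks (2,4) (2,2) (3,3) (1,3) (3,4) (3,2) (1,4) (1,2)
  BN@(5,0): attacks (4,2) (3,1)
B attacks (0,0): no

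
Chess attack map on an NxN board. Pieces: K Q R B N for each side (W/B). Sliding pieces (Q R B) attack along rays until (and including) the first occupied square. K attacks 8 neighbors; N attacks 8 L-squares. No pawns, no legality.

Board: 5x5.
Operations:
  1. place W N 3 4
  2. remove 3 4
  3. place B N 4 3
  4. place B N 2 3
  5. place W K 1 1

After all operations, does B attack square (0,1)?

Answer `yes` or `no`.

Answer: no

Derivation:
Op 1: place WN@(3,4)
Op 2: remove (3,4)
Op 3: place BN@(4,3)
Op 4: place BN@(2,3)
Op 5: place WK@(1,1)
Per-piece attacks for B:
  BN@(2,3): attacks (4,4) (0,4) (3,1) (4,2) (1,1) (0,2)
  BN@(4,3): attacks (2,4) (3,1) (2,2)
B attacks (0,1): no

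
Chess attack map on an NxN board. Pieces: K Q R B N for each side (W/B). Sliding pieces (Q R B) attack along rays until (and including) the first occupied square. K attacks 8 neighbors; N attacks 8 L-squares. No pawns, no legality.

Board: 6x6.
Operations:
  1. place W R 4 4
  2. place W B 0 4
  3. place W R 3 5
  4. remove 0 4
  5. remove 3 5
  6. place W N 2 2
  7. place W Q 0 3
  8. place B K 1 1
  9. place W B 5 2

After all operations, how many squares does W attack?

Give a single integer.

Answer: 24

Derivation:
Op 1: place WR@(4,4)
Op 2: place WB@(0,4)
Op 3: place WR@(3,5)
Op 4: remove (0,4)
Op 5: remove (3,5)
Op 6: place WN@(2,2)
Op 7: place WQ@(0,3)
Op 8: place BK@(1,1)
Op 9: place WB@(5,2)
Per-piece attacks for W:
  WQ@(0,3): attacks (0,4) (0,5) (0,2) (0,1) (0,0) (1,3) (2,3) (3,3) (4,3) (5,3) (1,4) (2,5) (1,2) (2,1) (3,0)
  WN@(2,2): attacks (3,4) (4,3) (1,4) (0,3) (3,0) (4,1) (1,0) (0,1)
  WR@(4,4): attacks (4,5) (4,3) (4,2) (4,1) (4,0) (5,4) (3,4) (2,4) (1,4) (0,4)
  WB@(5,2): attacks (4,3) (3,4) (2,5) (4,1) (3,0)
Union (24 distinct): (0,0) (0,1) (0,2) (0,3) (0,4) (0,5) (1,0) (1,2) (1,3) (1,4) (2,1) (2,3) (2,4) (2,5) (3,0) (3,3) (3,4) (4,0) (4,1) (4,2) (4,3) (4,5) (5,3) (5,4)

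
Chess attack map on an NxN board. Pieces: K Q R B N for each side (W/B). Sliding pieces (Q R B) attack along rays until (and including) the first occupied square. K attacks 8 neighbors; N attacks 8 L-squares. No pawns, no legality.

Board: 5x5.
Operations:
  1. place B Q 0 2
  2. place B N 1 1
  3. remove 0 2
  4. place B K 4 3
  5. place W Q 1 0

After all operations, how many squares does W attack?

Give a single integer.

Op 1: place BQ@(0,2)
Op 2: place BN@(1,1)
Op 3: remove (0,2)
Op 4: place BK@(4,3)
Op 5: place WQ@(1,0)
Per-piece attacks for W:
  WQ@(1,0): attacks (1,1) (2,0) (3,0) (4,0) (0,0) (2,1) (3,2) (4,3) (0,1) [ray(0,1) blocked at (1,1); ray(1,1) blocked at (4,3)]
Union (9 distinct): (0,0) (0,1) (1,1) (2,0) (2,1) (3,0) (3,2) (4,0) (4,3)

Answer: 9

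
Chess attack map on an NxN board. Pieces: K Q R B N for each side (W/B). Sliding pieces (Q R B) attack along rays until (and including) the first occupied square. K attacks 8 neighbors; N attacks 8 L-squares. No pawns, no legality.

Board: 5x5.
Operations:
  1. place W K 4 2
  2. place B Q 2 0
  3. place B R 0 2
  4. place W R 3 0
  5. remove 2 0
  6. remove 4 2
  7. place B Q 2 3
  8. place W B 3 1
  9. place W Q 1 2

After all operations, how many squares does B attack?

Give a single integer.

Answer: 16

Derivation:
Op 1: place WK@(4,2)
Op 2: place BQ@(2,0)
Op 3: place BR@(0,2)
Op 4: place WR@(3,0)
Op 5: remove (2,0)
Op 6: remove (4,2)
Op 7: place BQ@(2,3)
Op 8: place WB@(3,1)
Op 9: place WQ@(1,2)
Per-piece attacks for B:
  BR@(0,2): attacks (0,3) (0,4) (0,1) (0,0) (1,2) [ray(1,0) blocked at (1,2)]
  BQ@(2,3): attacks (2,4) (2,2) (2,1) (2,0) (3,3) (4,3) (1,3) (0,3) (3,4) (3,2) (4,1) (1,4) (1,2) [ray(-1,-1) blocked at (1,2)]
Union (16 distinct): (0,0) (0,1) (0,3) (0,4) (1,2) (1,3) (1,4) (2,0) (2,1) (2,2) (2,4) (3,2) (3,3) (3,4) (4,1) (4,3)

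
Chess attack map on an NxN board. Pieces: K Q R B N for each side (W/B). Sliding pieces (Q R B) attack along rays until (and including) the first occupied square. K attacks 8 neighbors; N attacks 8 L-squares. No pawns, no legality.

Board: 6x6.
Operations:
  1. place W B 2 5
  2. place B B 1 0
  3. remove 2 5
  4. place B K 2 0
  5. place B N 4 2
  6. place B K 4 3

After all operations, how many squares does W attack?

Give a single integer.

Answer: 0

Derivation:
Op 1: place WB@(2,5)
Op 2: place BB@(1,0)
Op 3: remove (2,5)
Op 4: place BK@(2,0)
Op 5: place BN@(4,2)
Op 6: place BK@(4,3)
Per-piece attacks for W:
Union (0 distinct): (none)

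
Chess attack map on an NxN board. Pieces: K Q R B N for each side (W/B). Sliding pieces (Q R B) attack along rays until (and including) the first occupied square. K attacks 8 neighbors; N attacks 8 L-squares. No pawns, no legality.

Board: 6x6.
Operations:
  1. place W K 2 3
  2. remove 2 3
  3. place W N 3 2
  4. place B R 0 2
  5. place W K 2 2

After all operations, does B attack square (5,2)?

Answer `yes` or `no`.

Answer: no

Derivation:
Op 1: place WK@(2,3)
Op 2: remove (2,3)
Op 3: place WN@(3,2)
Op 4: place BR@(0,2)
Op 5: place WK@(2,2)
Per-piece attacks for B:
  BR@(0,2): attacks (0,3) (0,4) (0,5) (0,1) (0,0) (1,2) (2,2) [ray(1,0) blocked at (2,2)]
B attacks (5,2): no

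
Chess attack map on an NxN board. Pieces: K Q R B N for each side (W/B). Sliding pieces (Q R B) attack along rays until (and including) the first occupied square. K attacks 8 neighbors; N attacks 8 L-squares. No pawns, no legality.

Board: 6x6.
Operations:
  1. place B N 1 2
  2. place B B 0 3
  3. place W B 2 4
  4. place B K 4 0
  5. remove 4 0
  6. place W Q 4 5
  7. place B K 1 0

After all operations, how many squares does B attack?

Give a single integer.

Answer: 12

Derivation:
Op 1: place BN@(1,2)
Op 2: place BB@(0,3)
Op 3: place WB@(2,4)
Op 4: place BK@(4,0)
Op 5: remove (4,0)
Op 6: place WQ@(4,5)
Op 7: place BK@(1,0)
Per-piece attacks for B:
  BB@(0,3): attacks (1,4) (2,5) (1,2) [ray(1,-1) blocked at (1,2)]
  BK@(1,0): attacks (1,1) (2,0) (0,0) (2,1) (0,1)
  BN@(1,2): attacks (2,4) (3,3) (0,4) (2,0) (3,1) (0,0)
Union (12 distinct): (0,0) (0,1) (0,4) (1,1) (1,2) (1,4) (2,0) (2,1) (2,4) (2,5) (3,1) (3,3)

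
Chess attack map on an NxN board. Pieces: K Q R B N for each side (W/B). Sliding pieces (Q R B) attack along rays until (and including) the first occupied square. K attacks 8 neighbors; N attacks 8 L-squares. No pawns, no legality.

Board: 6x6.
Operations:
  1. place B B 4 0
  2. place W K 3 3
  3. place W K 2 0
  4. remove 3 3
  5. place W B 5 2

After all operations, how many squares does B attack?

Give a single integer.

Answer: 5

Derivation:
Op 1: place BB@(4,0)
Op 2: place WK@(3,3)
Op 3: place WK@(2,0)
Op 4: remove (3,3)
Op 5: place WB@(5,2)
Per-piece attacks for B:
  BB@(4,0): attacks (5,1) (3,1) (2,2) (1,3) (0,4)
Union (5 distinct): (0,4) (1,3) (2,2) (3,1) (5,1)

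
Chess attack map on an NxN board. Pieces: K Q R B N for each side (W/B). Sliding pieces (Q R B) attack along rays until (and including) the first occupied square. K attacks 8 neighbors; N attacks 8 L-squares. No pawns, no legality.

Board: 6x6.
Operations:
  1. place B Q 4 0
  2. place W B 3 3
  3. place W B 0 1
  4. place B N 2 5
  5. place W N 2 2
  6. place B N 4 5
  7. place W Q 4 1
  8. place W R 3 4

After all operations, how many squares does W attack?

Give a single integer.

Answer: 30

Derivation:
Op 1: place BQ@(4,0)
Op 2: place WB@(3,3)
Op 3: place WB@(0,1)
Op 4: place BN@(2,5)
Op 5: place WN@(2,2)
Op 6: place BN@(4,5)
Op 7: place WQ@(4,1)
Op 8: place WR@(3,4)
Per-piece attacks for W:
  WB@(0,1): attacks (1,2) (2,3) (3,4) (1,0) [ray(1,1) blocked at (3,4)]
  WN@(2,2): attacks (3,4) (4,3) (1,4) (0,3) (3,0) (4,1) (1,0) (0,1)
  WB@(3,3): attacks (4,4) (5,5) (4,2) (5,1) (2,4) (1,5) (2,2) [ray(-1,-1) blocked at (2,2)]
  WR@(3,4): attacks (3,5) (3,3) (4,4) (5,4) (2,4) (1,4) (0,4) [ray(0,-1) blocked at (3,3)]
  WQ@(4,1): attacks (4,2) (4,3) (4,4) (4,5) (4,0) (5,1) (3,1) (2,1) (1,1) (0,1) (5,2) (5,0) (3,2) (2,3) (1,4) (0,5) (3,0) [ray(0,1) blocked at (4,5); ray(0,-1) blocked at (4,0); ray(-1,0) blocked at (0,1)]
Union (30 distinct): (0,1) (0,3) (0,4) (0,5) (1,0) (1,1) (1,2) (1,4) (1,5) (2,1) (2,2) (2,3) (2,4) (3,0) (3,1) (3,2) (3,3) (3,4) (3,5) (4,0) (4,1) (4,2) (4,3) (4,4) (4,5) (5,0) (5,1) (5,2) (5,4) (5,5)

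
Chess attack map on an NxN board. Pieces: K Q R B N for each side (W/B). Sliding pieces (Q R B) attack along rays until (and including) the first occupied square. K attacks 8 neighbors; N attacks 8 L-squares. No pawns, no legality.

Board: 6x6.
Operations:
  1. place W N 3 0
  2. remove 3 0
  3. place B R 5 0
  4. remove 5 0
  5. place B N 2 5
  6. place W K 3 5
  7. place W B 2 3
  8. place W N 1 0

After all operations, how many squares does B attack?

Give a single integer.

Op 1: place WN@(3,0)
Op 2: remove (3,0)
Op 3: place BR@(5,0)
Op 4: remove (5,0)
Op 5: place BN@(2,5)
Op 6: place WK@(3,5)
Op 7: place WB@(2,3)
Op 8: place WN@(1,0)
Per-piece attacks for B:
  BN@(2,5): attacks (3,3) (4,4) (1,3) (0,4)
Union (4 distinct): (0,4) (1,3) (3,3) (4,4)

Answer: 4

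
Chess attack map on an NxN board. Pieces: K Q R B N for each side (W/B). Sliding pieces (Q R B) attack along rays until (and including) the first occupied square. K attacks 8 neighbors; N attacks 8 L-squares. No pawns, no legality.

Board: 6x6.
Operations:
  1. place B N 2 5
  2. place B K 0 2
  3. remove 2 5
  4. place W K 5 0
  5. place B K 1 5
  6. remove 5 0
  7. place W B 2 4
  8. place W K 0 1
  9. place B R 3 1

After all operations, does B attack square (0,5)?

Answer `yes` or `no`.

Answer: yes

Derivation:
Op 1: place BN@(2,5)
Op 2: place BK@(0,2)
Op 3: remove (2,5)
Op 4: place WK@(5,0)
Op 5: place BK@(1,5)
Op 6: remove (5,0)
Op 7: place WB@(2,4)
Op 8: place WK@(0,1)
Op 9: place BR@(3,1)
Per-piece attacks for B:
  BK@(0,2): attacks (0,3) (0,1) (1,2) (1,3) (1,1)
  BK@(1,5): attacks (1,4) (2,5) (0,5) (2,4) (0,4)
  BR@(3,1): attacks (3,2) (3,3) (3,4) (3,5) (3,0) (4,1) (5,1) (2,1) (1,1) (0,1) [ray(-1,0) blocked at (0,1)]
B attacks (0,5): yes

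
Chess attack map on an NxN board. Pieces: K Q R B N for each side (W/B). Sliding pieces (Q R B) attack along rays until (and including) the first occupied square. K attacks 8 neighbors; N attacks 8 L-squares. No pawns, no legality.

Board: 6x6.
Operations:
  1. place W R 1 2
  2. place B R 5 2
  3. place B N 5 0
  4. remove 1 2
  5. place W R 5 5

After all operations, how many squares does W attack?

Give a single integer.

Answer: 8

Derivation:
Op 1: place WR@(1,2)
Op 2: place BR@(5,2)
Op 3: place BN@(5,0)
Op 4: remove (1,2)
Op 5: place WR@(5,5)
Per-piece attacks for W:
  WR@(5,5): attacks (5,4) (5,3) (5,2) (4,5) (3,5) (2,5) (1,5) (0,5) [ray(0,-1) blocked at (5,2)]
Union (8 distinct): (0,5) (1,5) (2,5) (3,5) (4,5) (5,2) (5,3) (5,4)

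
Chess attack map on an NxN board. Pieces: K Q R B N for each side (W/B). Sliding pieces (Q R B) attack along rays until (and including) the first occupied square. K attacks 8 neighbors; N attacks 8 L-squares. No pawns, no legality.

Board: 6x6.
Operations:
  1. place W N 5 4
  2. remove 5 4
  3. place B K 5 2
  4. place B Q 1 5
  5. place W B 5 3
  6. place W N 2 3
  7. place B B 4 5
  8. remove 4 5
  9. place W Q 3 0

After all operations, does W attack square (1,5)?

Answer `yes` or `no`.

Op 1: place WN@(5,4)
Op 2: remove (5,4)
Op 3: place BK@(5,2)
Op 4: place BQ@(1,5)
Op 5: place WB@(5,3)
Op 6: place WN@(2,3)
Op 7: place BB@(4,5)
Op 8: remove (4,5)
Op 9: place WQ@(3,0)
Per-piece attacks for W:
  WN@(2,3): attacks (3,5) (4,4) (1,5) (0,4) (3,1) (4,2) (1,1) (0,2)
  WQ@(3,0): attacks (3,1) (3,2) (3,3) (3,4) (3,5) (4,0) (5,0) (2,0) (1,0) (0,0) (4,1) (5,2) (2,1) (1,2) (0,3) [ray(1,1) blocked at (5,2)]
  WB@(5,3): attacks (4,4) (3,5) (4,2) (3,1) (2,0)
W attacks (1,5): yes

Answer: yes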